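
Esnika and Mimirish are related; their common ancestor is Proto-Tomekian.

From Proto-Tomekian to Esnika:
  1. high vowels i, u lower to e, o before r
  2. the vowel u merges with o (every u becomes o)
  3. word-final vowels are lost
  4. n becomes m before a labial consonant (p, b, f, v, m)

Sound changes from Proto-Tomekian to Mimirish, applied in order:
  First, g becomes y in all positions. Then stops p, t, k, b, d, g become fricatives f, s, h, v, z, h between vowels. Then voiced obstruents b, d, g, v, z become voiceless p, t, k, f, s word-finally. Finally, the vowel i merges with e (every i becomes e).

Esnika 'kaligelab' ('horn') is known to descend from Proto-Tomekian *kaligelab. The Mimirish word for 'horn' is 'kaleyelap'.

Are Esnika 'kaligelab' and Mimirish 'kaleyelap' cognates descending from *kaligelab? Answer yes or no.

Derive the expected Mimirish reflex of *kaligelab:
Mimirish: *kaligelab
  kaligelab → kaliyelab   [unconditioned shift]
  kaliyelab (rule 2 does not apply)
  kaliyelab → kaliyelap   [final devoicing]
  kaliyelap → kaleyelap   [vowel merger]
  giving Mimirish kaleyelap.
Mimirish 'kaleyelap' matches the regular reflex exactly, so the pair is cognate.

yes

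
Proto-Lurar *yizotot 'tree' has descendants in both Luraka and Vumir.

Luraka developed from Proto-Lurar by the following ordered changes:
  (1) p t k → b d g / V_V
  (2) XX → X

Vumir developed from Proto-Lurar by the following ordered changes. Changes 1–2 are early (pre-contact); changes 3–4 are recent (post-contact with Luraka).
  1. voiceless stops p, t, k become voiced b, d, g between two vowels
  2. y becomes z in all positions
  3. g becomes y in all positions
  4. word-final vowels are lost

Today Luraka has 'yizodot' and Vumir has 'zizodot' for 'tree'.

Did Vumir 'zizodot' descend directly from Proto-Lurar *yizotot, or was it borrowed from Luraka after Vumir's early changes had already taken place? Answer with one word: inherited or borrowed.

If inherited, *yizotot would pass through all of Vumir's changes:
Vumir: start from *yizotot.
  rule 1 (intervocalic voicing): yizotot → yizodot
  rule 2 (unconditioned shift): yizodot → zizodot
  rule 3: no change — zizodot
  rule 4: no change — zizodot
  ⇒ Vumir zizodot
If borrowed from Luraka 'yizodot' after the early changes, it would undergo only the recent ones:
  rule 3 (unconditioned shift): no change (yizodot)
  rule 4 (apocope): no change (yizodot)
  ⇒ as a loan: yizodot
Vumir 'zizodot' matches the inherited outcome exactly, so it is an inherited cognate, not a loan.

inherited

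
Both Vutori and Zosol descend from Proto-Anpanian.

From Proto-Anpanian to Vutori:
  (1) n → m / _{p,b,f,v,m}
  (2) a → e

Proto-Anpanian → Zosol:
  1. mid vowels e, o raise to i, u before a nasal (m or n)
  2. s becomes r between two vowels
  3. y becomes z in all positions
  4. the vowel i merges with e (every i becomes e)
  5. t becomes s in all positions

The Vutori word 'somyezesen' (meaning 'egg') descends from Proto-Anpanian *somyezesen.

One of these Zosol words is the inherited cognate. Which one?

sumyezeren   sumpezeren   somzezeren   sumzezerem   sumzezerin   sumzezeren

Zosol: *somyezesen > sumyezesin > sumyezerin > sumzezerin > sumzezeren  (by pre-nasal raising, rhotacism, unconditioned shift, vowel merger)

sumzezeren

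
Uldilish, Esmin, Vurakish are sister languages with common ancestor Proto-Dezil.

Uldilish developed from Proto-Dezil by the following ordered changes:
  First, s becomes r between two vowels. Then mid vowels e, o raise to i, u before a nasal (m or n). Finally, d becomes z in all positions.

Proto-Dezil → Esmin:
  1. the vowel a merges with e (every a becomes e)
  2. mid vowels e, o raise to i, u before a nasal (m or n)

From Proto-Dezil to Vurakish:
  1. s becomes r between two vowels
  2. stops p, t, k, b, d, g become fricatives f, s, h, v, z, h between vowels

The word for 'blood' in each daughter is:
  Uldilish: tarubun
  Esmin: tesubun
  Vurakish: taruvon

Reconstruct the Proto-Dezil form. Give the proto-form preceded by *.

*tasubon

Position 6: Uldilish has u, Esmin has u, Vurakish has o. Vurakish preserves o here (none of its changes turn any other segment into o), so the proto-segment is *o.
Position 2: Uldilish has a, Esmin has e, Vurakish has a. Uldilish preserves a here (none of its changes turn any other segment into a), so the proto-segment is *a.
Position 5: Uldilish has b, Esmin has b, Vurakish has v. Uldilish preserves b here (none of its changes turn any other segment into b), so the proto-segment is *b.
This points to *tasubon. Verify forward in each daughter:
Uldilish: *tasubon > tarubon > tarubun  (by rhotacism, pre-nasal raising)
Esmin: start from *tasubon.
  rule 1 (vowel merger): tasubon → tesubon
  rule 2 (pre-nasal raising): tesubon → tesubun
  ⇒ Esmin tesubun
Vurakish: *tasubon > tarubon > taruvon  (by rhotacism, intervocalic lenition)
Only *tasubon yields all of Uldilish tarubun, Esmin tesubun, Vurakish taruvon.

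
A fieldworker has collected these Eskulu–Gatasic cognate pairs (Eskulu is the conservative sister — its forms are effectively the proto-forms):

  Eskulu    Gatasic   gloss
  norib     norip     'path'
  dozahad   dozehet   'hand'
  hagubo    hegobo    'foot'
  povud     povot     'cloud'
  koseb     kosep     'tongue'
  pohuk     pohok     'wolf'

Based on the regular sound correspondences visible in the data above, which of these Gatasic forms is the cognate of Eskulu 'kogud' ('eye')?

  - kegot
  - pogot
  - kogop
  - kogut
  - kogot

kogot

povud ~ povot, pohuk ~ pohok — Eskulu u corresponds to Gatasic o after a consonant, before a consonant other than r, m, n, p, b, f, v.
dozahad ~ dozehet, povud ~ povot — Eskulu d corresponds to Gatasic t word-finally.
Applying these to Eskulu 'kogud':
  kogud → kogod   (u→o after a consonant, before a consonant other than r, m, n, p, b, f, v)
  kogod → kogot   (d→t word-finally)
So the Gatasic cognate is 'kogot'.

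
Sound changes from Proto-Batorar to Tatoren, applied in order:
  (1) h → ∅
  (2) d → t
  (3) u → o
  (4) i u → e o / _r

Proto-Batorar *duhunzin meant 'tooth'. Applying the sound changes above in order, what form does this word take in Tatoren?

toonzin

Tatoren: start from *duhunzin.
  rule 1 (h-loss): duhunzin → duunzin
  rule 2 (unconditioned shift): duunzin → tuunzin
  rule 3 (vowel merger): tuunzin → toonzin
  rule 4: no change — toonzin
  ⇒ Tatoren toonzin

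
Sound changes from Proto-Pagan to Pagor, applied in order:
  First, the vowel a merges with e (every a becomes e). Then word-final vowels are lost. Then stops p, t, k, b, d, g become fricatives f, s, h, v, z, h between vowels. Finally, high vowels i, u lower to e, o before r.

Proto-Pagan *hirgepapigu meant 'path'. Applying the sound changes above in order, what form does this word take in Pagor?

hergefefig

Pagor: *hirgepapigu > hirgepepigu > hirgepepig > hirgefefig > hergefefig  (by vowel merger, apocope, intervocalic lenition, pre-rhotic lowering)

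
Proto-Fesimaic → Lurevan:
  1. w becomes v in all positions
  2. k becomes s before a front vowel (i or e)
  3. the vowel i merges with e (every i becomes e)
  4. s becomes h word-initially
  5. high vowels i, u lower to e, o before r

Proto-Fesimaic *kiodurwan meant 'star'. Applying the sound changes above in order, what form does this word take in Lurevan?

Lurevan: *kiodurwan > kiodurvan > siodurvan > seodurvan > heodurvan > heodorvan  (by unconditioned shift, palatalisation, vowel merger, debuccalisation, pre-rhotic lowering)

heodorvan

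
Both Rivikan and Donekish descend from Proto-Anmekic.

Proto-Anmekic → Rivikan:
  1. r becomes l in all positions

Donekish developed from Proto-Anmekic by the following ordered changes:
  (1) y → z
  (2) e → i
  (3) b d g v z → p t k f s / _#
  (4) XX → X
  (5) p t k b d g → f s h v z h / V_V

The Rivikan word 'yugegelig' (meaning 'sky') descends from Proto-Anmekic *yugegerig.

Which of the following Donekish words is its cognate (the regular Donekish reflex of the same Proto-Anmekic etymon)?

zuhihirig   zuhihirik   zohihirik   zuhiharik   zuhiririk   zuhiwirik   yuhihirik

Donekish: start from *yugegerig.
  rule 1 (unconditioned shift): yugegerig → zugegerig
  rule 2 (vowel merger): zugegerig → zugigirig
  rule 3 (final devoicing): zugigirig → zugigirik
  rule 4: no change — zugigirik
  rule 5 (intervocalic lenition): zugigirik → zuhihirik
  ⇒ Donekish zuhihirik
Among the options, 'zuhihirik' alone shows every Donekish change applied in order.

zuhihirik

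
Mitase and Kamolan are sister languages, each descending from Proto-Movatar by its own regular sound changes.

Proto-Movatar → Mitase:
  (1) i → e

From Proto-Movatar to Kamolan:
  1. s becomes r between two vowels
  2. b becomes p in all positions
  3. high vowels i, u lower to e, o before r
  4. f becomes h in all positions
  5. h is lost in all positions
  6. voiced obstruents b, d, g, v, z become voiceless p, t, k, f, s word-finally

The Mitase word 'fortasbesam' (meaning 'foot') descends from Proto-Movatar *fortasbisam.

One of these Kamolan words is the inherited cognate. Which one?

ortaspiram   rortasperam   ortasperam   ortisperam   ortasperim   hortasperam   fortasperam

Kamolan: *fortasbisam > fortasbiram > fortaspiram > fortasperam > hortasperam > ortasperam  (by rhotacism, unconditioned shift, pre-rhotic lowering, unconditioned shift, h-loss)
Among the options, 'ortasperam' alone shows every Kamolan change applied in order.

ortasperam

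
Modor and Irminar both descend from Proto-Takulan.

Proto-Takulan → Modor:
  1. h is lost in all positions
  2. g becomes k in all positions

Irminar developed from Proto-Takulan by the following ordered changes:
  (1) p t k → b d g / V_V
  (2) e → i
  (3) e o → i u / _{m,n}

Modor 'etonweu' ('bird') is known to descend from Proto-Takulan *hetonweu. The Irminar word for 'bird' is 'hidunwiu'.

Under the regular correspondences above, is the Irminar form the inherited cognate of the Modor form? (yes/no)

yes

Derive the expected Irminar reflex of *hetonweu:
Irminar: *hetonweu > hedonweu > hidonwiu > hidunwiu  (by intervocalic voicing, vowel merger, pre-nasal raising)
Irminar 'hidunwiu' matches the regular reflex exactly, so the pair is cognate.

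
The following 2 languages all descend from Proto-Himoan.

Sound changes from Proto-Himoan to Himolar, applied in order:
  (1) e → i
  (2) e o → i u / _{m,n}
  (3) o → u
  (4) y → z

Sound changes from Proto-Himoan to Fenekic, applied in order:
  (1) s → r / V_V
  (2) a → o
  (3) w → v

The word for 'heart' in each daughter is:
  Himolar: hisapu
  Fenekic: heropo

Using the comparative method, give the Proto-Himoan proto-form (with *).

Position 6: Himolar has u, Fenekic has o. Taking the neighbouring segments as reconstructed: Himolar u could go back to *o or *u; Fenekic o could go back to *a or *o — the one source consistent with every daughter is *o.
Position 3: Himolar has s, Fenekic has r. Himolar preserves s here (none of its changes turn any other segment into s), so the proto-segment is *s.
Position 4: Himolar has a, Fenekic has o. Himolar preserves a here (none of its changes turn any other segment into a), so the proto-segment is *a.
This points to *hesapo. Verify forward in each daughter:
Himolar: start from *hesapo.
  rule 1 (vowel merger): hesapo → hisapo
  rule 2: no change — hisapo
  rule 3 (vowel merger): hisapo → hisapu
  rule 4: no change — hisapu
  ⇒ Himolar hisapu
Fenekic: *hesapo
  hesapo → herapo   [rhotacism]
  herapo → heropo   [vowel merger]
  heropo (rule 3 does not apply)
  giving Fenekic heropo.
No other proto-form is consistent with every reflex, so the reconstruction is *hesapo.

*hesapo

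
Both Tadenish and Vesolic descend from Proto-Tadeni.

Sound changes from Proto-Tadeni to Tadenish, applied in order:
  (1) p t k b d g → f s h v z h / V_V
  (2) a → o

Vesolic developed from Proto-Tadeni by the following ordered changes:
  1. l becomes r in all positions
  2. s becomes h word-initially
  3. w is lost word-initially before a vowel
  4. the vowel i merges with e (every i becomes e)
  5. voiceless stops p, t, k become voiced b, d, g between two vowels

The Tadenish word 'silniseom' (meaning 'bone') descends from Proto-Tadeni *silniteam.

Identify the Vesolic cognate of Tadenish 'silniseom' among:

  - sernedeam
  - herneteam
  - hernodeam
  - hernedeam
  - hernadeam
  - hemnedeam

Vesolic: *silniteam > sirniteam > hirniteam > herneteam > hernedeam  (by unconditioned shift, debuccalisation, vowel merger, intervocalic voicing)
Only 'hernedeam' matches the regular Vesolic development of *silniteam.

hernedeam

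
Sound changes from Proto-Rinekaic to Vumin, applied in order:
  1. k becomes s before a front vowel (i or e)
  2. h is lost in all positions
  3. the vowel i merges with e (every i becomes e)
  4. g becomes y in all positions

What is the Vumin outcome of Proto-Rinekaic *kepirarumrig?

seperarumrey

Vumin: start from *kepirarumrig.
  rule 1 (palatalisation): kepirarumrig → sepirarumrig
  rule 2: no change — sepirarumrig
  rule 3 (vowel merger): sepirarumrig → seperarumreg
  rule 4 (unconditioned shift): seperarumreg → seperarumrey
  ⇒ Vumin seperarumrey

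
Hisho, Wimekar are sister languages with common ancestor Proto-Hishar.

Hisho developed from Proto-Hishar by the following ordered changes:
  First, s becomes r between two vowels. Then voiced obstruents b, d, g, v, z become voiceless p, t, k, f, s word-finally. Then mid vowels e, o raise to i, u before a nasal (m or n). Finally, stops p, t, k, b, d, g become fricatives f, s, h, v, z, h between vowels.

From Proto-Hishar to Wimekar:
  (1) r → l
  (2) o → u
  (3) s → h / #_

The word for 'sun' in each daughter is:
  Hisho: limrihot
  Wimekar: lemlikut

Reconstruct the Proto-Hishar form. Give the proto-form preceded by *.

Position 6: Hisho has h, Wimekar has k. Wimekar preserves k here (none of its changes turn any other segment into k), so the proto-segment is *k.
Position 4: Hisho has r, Wimekar has l. Taking the neighbouring segments as reconstructed: Hisho r can only go back to *r; Wimekar l could go back to *l or *r — the one source consistent with every daughter is *r.
Position 7: Hisho has o, Wimekar has u. Hisho preserves o here (none of its changes turn any other segment into o), so the proto-segment is *o.
Verify the candidate proto-form against each daughter:
Hisho: start from *lemrikot.
  rule 1: no change — lemrikot
  rule 2: no change — lemrikot
  rule 3 (pre-nasal raising): lemrikot → limrikot
  rule 4 (intervocalic lenition): limrikot → limrihot
  ⇒ Hisho limrihot
Wimekar: start from *lemrikot.
  rule 1 (unconditioned shift): lemrikot → lemlikot
  rule 2 (vowel merger): lemlikot → lemlikut
  rule 3: no change — lemlikut
  ⇒ Wimekar lemlikut
No other proto-form is consistent with every reflex, so the reconstruction is *lemrikot.

*lemrikot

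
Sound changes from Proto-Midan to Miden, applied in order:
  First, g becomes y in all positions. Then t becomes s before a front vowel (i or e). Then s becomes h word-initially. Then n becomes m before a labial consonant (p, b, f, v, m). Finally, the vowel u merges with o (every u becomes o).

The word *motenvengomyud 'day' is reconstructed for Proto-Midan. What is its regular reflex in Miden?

Miden: start from *motenvengomyud.
  rule 1 (unconditioned shift): motenvengomyud → motenvenyomyud
  rule 2 (palatalisation): motenvenyomyud → mosenvenyomyud
  rule 3: no change — mosenvenyomyud
  rule 4 (nasal place assimilation): mosenvenyomyud → mosemvenyomyud
  rule 5 (vowel merger): mosemvenyomyud → mosemvenyomyod
  ⇒ Miden mosemvenyomyod

mosemvenyomyod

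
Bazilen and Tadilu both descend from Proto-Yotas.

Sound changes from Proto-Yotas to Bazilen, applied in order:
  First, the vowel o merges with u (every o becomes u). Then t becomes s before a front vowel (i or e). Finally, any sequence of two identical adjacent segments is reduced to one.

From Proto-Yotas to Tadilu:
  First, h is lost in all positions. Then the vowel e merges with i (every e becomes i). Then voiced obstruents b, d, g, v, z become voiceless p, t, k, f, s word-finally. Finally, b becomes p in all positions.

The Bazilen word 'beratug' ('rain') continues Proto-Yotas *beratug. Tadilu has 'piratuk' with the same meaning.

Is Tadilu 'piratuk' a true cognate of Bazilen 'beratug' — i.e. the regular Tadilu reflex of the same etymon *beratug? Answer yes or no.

yes

Derive the expected Tadilu reflex of *beratug:
Tadilu: start from *beratug.
  rule 1: no change — beratug
  rule 2 (vowel merger): beratug → biratug
  rule 3 (final devoicing): biratug → biratuk
  rule 4 (unconditioned shift): biratuk → piratuk
  ⇒ Tadilu piratuk
Tadilu 'piratuk' matches the regular reflex exactly, so the pair is cognate.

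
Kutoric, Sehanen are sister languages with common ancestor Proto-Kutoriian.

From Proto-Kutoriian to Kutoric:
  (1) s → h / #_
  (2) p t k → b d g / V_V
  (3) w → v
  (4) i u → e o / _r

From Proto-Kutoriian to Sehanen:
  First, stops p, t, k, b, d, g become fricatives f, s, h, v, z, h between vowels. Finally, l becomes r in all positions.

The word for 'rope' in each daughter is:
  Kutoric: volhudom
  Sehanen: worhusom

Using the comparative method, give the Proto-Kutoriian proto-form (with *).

*wolhutom

Position 1: Kutoric has v, Sehanen has w. Sehanen preserves w here (none of its changes turn any other segment into w), so the proto-segment is *w.
Position 3: Kutoric has l, Sehanen has r. Kutoric preserves l here (none of its changes turn any other segment into l), so the proto-segment is *l.
This points to *wolhutom. Verify forward in each daughter:
Kutoric: *wolhutom > wolhudom > volhudom  (by intervocalic voicing, unconditioned shift)
Sehanen: *wolhutom > wolhusom > worhusom  (by intervocalic lenition, unconditioned shift)
*wolhutom is the unique common source.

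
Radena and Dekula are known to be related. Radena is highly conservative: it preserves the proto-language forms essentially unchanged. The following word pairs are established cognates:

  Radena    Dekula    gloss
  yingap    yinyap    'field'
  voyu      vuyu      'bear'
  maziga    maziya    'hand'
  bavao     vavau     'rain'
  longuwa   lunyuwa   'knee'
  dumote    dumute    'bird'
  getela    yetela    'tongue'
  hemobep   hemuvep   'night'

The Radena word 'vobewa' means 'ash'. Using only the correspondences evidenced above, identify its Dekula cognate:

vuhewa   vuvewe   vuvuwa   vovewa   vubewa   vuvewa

hemobep ~ hemuvep — Radena o corresponds to Dekula u after a consonant, before a labial obstruent.
hemobep ~ hemuvep — Radena b corresponds to Dekula v between vowels (before a front vowel).
Applying these to Radena 'vobewa':
  vobewa → vubewa   (o→u after a consonant, before a labial obstruent)
  vubewa → vuvewa   (b→v between vowels (before a front vowel))
So the Dekula cognate is 'vuvewa'.

vuvewa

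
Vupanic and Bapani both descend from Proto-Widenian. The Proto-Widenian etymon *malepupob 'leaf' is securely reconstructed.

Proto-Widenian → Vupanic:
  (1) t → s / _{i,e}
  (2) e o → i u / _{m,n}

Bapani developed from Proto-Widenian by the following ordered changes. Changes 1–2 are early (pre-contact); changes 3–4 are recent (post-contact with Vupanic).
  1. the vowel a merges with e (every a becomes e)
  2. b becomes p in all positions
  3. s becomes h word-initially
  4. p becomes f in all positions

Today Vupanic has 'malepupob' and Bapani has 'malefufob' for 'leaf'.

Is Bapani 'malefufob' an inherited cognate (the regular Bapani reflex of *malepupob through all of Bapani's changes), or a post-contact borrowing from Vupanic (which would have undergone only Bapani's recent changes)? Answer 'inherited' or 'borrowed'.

If inherited, *malepupob would pass through all of Bapani's changes:
Bapani: *malepupob > melepupob > melepupop > melefufof  (by vowel merger, unconditioned shift, unconditioned shift)
If borrowed from Vupanic 'malepupob' after the early changes, it would undergo only the recent ones:
  rule 3 (debuccalisation): no change (malepupob)
  rule 4 (unconditioned shift): malepupob → malefufob
  ⇒ as a loan: malefufob
Bapani 'malefufob' matches the loan outcome 'malefufob', not the inherited 'melefufof' — it skipped the early Bapani changes, so it was borrowed from Vupanic.

borrowed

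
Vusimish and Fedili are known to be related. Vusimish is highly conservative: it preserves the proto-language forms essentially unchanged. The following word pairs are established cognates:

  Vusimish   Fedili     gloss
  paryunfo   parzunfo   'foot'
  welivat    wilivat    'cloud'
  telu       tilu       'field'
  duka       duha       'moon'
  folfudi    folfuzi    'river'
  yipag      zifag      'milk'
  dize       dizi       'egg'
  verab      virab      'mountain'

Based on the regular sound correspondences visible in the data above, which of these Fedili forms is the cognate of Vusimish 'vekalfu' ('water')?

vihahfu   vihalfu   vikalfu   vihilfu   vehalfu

welivat ~ wilivat, telu ~ tilu — Vusimish e corresponds to Fedili i after a consonant, before a consonant other than r, m, n, p, b, f, v.
duka ~ duha — Vusimish k corresponds to Fedili h between vowels (before a back vowel).
Applying these to Vusimish 'vekalfu':
  vekalfu → vikalfu   (e→i after a consonant, before a consonant other than r, m, n, p, b, f, v)
  vikalfu → vihalfu   (k→h between vowels (before a back vowel))
So the Fedili cognate is 'vihalfu'.

vihalfu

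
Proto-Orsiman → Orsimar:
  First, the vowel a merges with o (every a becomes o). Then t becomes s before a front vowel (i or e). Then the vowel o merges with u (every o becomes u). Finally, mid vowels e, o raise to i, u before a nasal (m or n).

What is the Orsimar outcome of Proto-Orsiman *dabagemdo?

dubugimdu

Orsimar: *dabagemdo
  dabagemdo → dobogemdo   [vowel merger]
  dobogemdo (rule 2 does not apply)
  dobogemdo → dubugemdu   [vowel merger]
  dubugemdu → dubugimdu   [pre-nasal raising]
  giving Orsimar dubugimdu.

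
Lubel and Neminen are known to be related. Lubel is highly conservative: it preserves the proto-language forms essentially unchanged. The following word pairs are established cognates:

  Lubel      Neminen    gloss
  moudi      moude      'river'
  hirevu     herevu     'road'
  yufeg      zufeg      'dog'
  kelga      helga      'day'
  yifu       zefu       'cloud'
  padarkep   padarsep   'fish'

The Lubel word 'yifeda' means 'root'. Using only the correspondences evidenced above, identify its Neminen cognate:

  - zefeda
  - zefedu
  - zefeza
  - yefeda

zefeda

yifu ~ zefu — Lubel y corresponds to Neminen z word-initially before a front vowel.
yifu ~ zefu — Lubel i corresponds to Neminen e after a consonant, before a labial obstruent.
Applying these to Lubel 'yifeda':
  yifeda → zifeda   (y→z word-initially before a front vowel)
  zifeda → zefeda   (i→e after a consonant, before a labial obstruent)
So the Neminen cognate is 'zefeda'.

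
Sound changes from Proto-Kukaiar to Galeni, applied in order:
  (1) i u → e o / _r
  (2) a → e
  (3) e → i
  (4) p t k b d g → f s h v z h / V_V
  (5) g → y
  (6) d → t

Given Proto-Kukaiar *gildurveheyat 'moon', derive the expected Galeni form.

Galeni: *gildurveheyat
  gildurveheyat → gildorveheyat   [pre-rhotic lowering]
  gildorveheyat → gildorveheyet   [vowel merger]
  gildorveheyet → gildorvihiyit   [vowel merger]
  gildorvihiyit (rule 4 does not apply)
  gildorvihiyit → yildorvihiyit   [unconditioned shift]
  yildorvihiyit → yiltorvihiyit   [unconditioned shift]
  giving Galeni yiltorvihiyit.

yiltorvihiyit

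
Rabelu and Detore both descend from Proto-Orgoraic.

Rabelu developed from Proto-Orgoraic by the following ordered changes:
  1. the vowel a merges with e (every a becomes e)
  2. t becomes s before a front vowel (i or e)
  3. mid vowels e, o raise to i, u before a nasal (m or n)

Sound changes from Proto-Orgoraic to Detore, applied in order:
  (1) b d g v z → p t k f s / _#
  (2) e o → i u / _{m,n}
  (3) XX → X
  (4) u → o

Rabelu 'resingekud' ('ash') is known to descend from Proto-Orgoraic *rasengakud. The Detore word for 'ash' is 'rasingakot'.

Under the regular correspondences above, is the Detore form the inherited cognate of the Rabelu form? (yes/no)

Derive the expected Detore reflex of *rasengakud:
Detore: *rasengakud > rasengakut > rasingakut > rasingakot  (by final devoicing, pre-nasal raising, vowel merger)
Detore 'rasingakot' matches the regular reflex exactly, so the pair is cognate.

yes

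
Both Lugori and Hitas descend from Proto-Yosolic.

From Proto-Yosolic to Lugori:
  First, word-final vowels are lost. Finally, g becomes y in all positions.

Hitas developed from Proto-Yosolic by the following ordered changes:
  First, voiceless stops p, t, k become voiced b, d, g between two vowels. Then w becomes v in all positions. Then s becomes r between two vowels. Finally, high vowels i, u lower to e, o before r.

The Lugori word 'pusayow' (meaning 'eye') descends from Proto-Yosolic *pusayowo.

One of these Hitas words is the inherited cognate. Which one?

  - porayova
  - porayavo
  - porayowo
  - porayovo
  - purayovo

porayovo

Hitas: start from *pusayowo.
  rule 1: no change — pusayowo
  rule 2 (unconditioned shift): pusayowo → pusayovo
  rule 3 (rhotacism): pusayovo → purayovo
  rule 4 (pre-rhotic lowering): purayovo → porayovo
  ⇒ Hitas porayovo
Among the options, 'porayovo' alone shows every Hitas change applied in order.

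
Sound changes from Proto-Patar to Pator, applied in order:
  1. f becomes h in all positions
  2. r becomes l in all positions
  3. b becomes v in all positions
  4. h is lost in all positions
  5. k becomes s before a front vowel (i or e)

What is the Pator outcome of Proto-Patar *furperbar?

Pator: *furperbar
  furperbar → hurperbar   [unconditioned shift]
  hurperbar → hulpelbal   [unconditioned shift]
  hulpelbal → hulpelval   [unconditioned shift]
  hulpelval → ulpelval   [h-loss]
  ulpelval (rule 5 does not apply)
  giving Pator ulpelval.

ulpelval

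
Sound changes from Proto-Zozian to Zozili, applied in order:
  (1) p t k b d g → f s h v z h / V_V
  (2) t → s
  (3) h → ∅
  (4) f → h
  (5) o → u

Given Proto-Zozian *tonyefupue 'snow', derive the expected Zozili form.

sunyehuhue

Zozili: start from *tonyefupue.
  rule 1 (intervocalic lenition): tonyefupue → tonyefufue
  rule 2 (unconditioned shift): tonyefufue → sonyefufue
  rule 3: no change — sonyefufue
  rule 4 (unconditioned shift): sonyefufue → sonyehuhue
  rule 5 (vowel merger): sonyehuhue → sunyehuhue
  ⇒ Zozili sunyehuhue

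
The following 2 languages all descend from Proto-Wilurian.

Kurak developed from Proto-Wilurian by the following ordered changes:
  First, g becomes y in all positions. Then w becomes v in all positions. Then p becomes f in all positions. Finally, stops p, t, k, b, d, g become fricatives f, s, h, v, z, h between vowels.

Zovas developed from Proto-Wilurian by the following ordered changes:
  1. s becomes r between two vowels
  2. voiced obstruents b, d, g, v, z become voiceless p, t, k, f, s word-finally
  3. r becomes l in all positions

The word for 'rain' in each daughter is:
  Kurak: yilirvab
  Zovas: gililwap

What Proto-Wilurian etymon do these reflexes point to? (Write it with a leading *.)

*gilirwab

Position 1: Kurak has y, Zovas has g. Zovas preserves g here (none of its changes turn any other segment into g), so the proto-segment is *g.
Position 5: Kurak has r, Zovas has l. Kurak preserves r here (none of its changes turn any other segment into r), so the proto-segment is *r.
Position 8: Kurak has b, Zovas has p. Kurak preserves b here (none of its changes turn any other segment into b), so the proto-segment is *b.
Verify the candidate proto-form against each daughter:
Kurak: *gilirwab
  gilirwab → yilirwab   [unconditioned shift]
  yilirwab → yilirvab   [unconditioned shift]
  yilirvab (rule 3 does not apply)
  yilirvab (rule 4 does not apply)
  giving Kurak yilirvab.
Zovas: start from *gilirwab.
  rule 1: no change — gilirwab
  rule 2 (final devoicing): gilirwab → gilirwap
  rule 3 (unconditioned shift): gilirwap → gililwap
  ⇒ Zovas gililwap
*gilirwab is the unique common source.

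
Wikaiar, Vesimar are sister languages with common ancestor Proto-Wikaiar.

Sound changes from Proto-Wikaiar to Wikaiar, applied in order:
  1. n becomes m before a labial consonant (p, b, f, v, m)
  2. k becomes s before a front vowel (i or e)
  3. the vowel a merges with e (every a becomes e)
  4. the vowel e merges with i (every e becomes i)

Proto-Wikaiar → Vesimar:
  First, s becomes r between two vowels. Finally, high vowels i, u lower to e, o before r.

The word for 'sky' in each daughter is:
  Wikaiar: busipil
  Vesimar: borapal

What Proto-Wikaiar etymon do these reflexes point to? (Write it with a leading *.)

Position 6: Wikaiar has i, Vesimar has a. Vesimar preserves a here (none of its changes turn any other segment into a), so the proto-segment is *a.
Position 3: Wikaiar has s, Vesimar has r. Taking the neighbouring segments as reconstructed: Wikaiar s can only go back to *s; Vesimar r could go back to *s or *r — the one source consistent with every daughter is *s.
Position 4: Wikaiar has i, Vesimar has a. Vesimar preserves a here (none of its changes turn any other segment into a), so the proto-segment is *a.
This points to *busapal. Verify forward in each daughter:
Wikaiar: *busapal
  busapal (rule 1 does not apply)
  busapal (rule 2 does not apply)
  busapal → busepel   [vowel merger]
  busepel → busipil   [vowel merger]
  giving Wikaiar busipil.
Vesimar: start from *busapal.
  rule 1 (rhotacism): busapal → burapal
  rule 2 (pre-rhotic lowering): burapal → borapal
  ⇒ Vesimar borapal
Only *busapal yields all of Wikaiar busipil, Vesimar borapal.

*busapal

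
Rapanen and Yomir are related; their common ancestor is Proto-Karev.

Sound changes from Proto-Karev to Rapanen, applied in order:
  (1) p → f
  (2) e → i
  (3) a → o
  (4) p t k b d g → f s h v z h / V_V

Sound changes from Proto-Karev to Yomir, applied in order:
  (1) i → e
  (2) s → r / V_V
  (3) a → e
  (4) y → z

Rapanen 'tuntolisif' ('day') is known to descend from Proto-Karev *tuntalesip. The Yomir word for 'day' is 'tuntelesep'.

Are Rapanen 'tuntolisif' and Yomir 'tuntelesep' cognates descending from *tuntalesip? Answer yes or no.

Derive the expected Yomir reflex of *tuntalesip:
Yomir: *tuntalesip > tuntalesep > tuntalerep > tuntelerep  (by vowel merger, rhotacism, vowel merger)
The regular Yomir reflex would be 'tuntelerep', but the attested form is 'tuntelesep'. The correspondence is irregular, so they are not cognates (the Yomir form has a different source).

no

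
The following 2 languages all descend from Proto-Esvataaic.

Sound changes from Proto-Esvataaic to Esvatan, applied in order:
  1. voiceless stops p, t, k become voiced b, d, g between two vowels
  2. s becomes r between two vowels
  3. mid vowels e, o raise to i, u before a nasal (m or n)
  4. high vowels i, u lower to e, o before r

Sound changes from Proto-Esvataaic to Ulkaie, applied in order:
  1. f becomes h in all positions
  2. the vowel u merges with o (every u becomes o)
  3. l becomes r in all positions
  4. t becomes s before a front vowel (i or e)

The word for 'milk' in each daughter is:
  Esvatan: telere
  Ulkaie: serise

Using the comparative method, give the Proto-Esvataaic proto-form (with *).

*telise

Position 1: Esvatan has t, Ulkaie has s. Esvatan preserves t here (none of its changes turn any other segment into t), so the proto-segment is *t.
Position 5: Esvatan has r, Ulkaie has s. Taking the neighbouring segments as reconstructed: Esvatan r could go back to *s or *r; Ulkaie s could go back to *t or *s — the one source consistent with every daughter is *s.
Continuing position by position gives *telise; check it forward:
Esvatan: start from *telise.
  rule 1: no change — telise
  rule 2 (rhotacism): telise → telire
  rule 3: no change — telire
  rule 4 (pre-rhotic lowering): telire → telere
  ⇒ Esvatan telere
Ulkaie: start from *telise.
  rule 1: no change — telise
  rule 2: no change — telise
  rule 3 (unconditioned shift): telise → terise
  rule 4 (palatalisation): terise → serise
  ⇒ Ulkaie serise
*telise is the unique common source.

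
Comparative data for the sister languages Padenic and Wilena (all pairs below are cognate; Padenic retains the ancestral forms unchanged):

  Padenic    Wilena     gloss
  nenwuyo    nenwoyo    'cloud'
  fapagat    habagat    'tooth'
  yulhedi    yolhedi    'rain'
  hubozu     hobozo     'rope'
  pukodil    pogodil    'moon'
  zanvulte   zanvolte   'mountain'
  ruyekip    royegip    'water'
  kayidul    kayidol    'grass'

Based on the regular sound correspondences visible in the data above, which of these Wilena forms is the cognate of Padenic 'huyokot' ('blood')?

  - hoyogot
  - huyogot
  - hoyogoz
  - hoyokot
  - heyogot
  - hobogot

nenwuyo ~ nenwoyo, yulhedi ~ yolhedi — Padenic u corresponds to Wilena o after a consonant, before a consonant other than r, m, n, p, b, f, v.
pukodil ~ pogodil — Padenic k corresponds to Wilena g between vowels (before a back vowel).
Applying these to Padenic 'huyokot':
  huyokot → hoyokot   (u→o after a consonant, before a consonant other than r, m, n, p, b, f, v)
  hoyokot → hoyogot   (k→g between vowels (before a back vowel))
So the Wilena cognate is 'hoyogot'.

hoyogot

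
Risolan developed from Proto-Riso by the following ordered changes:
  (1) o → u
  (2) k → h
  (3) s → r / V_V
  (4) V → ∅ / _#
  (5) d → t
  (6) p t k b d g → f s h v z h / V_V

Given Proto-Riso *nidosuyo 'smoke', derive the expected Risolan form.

nisuruy

Risolan: *nidosuyo
  nidosuyo → nidusuyu   [vowel merger]
  nidusuyu (rule 2 does not apply)
  nidusuyu → niduruyu   [rhotacism]
  niduruyu → niduruy   [apocope]
  niduruy → nituruy   [unconditioned shift]
  nituruy → nisuruy   [intervocalic lenition]
  giving Risolan nisuruy.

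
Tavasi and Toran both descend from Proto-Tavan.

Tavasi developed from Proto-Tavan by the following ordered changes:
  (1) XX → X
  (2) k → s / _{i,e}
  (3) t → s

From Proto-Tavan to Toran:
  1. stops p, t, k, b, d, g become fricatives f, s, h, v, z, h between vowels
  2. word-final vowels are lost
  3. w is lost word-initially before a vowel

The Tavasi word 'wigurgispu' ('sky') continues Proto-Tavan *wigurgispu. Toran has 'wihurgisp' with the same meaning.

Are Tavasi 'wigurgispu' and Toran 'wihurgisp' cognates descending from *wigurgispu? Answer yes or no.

Derive the expected Toran reflex of *wigurgispu:
Toran: start from *wigurgispu.
  rule 1 (intervocalic lenition): wigurgispu → wihurgispu
  rule 2 (apocope): wihurgispu → wihurgisp
  rule 3 (glide loss): wihurgisp → ihurgisp
  ⇒ Toran ihurgisp
The regular Toran reflex would be 'ihurgisp', but the attested form is 'wihurgisp'. The correspondence is irregular, so they are not cognates (the Toran form has a different source).

no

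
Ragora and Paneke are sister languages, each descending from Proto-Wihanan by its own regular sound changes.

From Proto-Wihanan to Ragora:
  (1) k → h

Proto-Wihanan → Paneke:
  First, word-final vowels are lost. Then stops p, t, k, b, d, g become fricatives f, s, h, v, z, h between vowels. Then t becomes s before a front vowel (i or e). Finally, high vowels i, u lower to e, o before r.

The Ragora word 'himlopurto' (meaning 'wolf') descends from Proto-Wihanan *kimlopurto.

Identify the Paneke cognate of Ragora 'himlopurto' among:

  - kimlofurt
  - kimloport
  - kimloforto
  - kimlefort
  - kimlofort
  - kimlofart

Paneke: start from *kimlopurto.
  rule 1 (apocope): kimlopurto → kimlopurt
  rule 2 (intervocalic lenition): kimlopurt → kimlofurt
  rule 3: no change — kimlofurt
  rule 4 (pre-rhotic lowering): kimlofurt → kimlofort
  ⇒ Paneke kimlofort
Among the options, 'kimlofort' alone shows every Paneke change applied in order.

kimlofort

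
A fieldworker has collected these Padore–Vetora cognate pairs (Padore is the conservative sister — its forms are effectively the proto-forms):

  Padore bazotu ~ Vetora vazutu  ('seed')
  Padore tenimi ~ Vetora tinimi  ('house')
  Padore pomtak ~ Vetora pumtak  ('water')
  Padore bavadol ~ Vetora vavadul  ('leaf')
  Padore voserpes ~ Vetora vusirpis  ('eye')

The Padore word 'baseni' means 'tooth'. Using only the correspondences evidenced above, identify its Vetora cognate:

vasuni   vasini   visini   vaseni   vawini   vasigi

vasini

bazotu ~ vazutu, bavadol ~ vavadul — Padore b corresponds to Vetora v word-initially before a back vowel.
tenimi ~ tinimi — Padore e corresponds to Vetora i after a consonant, before a nasal.
Applying these to Padore 'baseni':
  baseni → vaseni   (b→v word-initially before a back vowel)
  vaseni → vasini   (e→i after a consonant, before a nasal)
So the Vetora cognate is 'vasini'.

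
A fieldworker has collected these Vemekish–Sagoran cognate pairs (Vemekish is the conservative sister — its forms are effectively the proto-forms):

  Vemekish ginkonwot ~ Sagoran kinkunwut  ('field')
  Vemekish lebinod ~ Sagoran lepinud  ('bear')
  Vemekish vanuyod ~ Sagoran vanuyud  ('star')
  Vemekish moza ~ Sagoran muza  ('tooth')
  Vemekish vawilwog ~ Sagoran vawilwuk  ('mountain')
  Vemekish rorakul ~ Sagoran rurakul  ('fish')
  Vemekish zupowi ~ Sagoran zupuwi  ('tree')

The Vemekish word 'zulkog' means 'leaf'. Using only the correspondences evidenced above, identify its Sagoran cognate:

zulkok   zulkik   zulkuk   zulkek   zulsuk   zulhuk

zulkuk

ginkonwot ~ kinkunwut, lebinod ~ lepinud — Vemekish o corresponds to Sagoran u after a consonant, before a consonant other than r, m, n, p, b, f, v.
vawilwog ~ vawilwuk — Vemekish g corresponds to Sagoran k word-finally.
Applying these to Vemekish 'zulkog':
  zulkog → zulkug   (o→u after a consonant, before a consonant other than r, m, n, p, b, f, v)
  zulkug → zulkuk   (g→k word-finally)
So the Sagoran cognate is 'zulkuk'.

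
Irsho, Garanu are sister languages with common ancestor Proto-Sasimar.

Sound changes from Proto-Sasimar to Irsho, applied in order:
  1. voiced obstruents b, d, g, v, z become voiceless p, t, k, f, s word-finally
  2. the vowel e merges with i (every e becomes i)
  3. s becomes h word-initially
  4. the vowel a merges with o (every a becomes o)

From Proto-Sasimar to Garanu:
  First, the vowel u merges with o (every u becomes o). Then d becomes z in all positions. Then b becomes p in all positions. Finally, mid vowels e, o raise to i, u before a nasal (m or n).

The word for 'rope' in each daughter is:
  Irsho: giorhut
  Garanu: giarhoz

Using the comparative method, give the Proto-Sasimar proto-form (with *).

*giarhud

Position 7: Irsho has t, Garanu has z. Taking the neighbouring segments as reconstructed: Irsho t could go back to *t or *d; Garanu z could go back to *d or *z — the one source consistent with every daughter is *d.
Position 3: Irsho has o, Garanu has a. Garanu preserves a here (none of its changes turn any other segment into a), so the proto-segment is *a.
Verify the candidate proto-form against each daughter:
Irsho: *giarhud
  giarhud → giarhut   [final devoicing]
  giarhut (rule 2 does not apply)
  giarhut (rule 3 does not apply)
  giarhut → giorhut   [vowel merger]
  giving Irsho giorhut.
Garanu: start from *giarhud.
  rule 1 (vowel merger): giarhud → giarhod
  rule 2 (unconditioned shift): giarhod → giarhoz
  rule 3: no change — giarhoz
  rule 4: no change — giarhoz
  ⇒ Garanu giarhoz
*giarhud is the unique common source.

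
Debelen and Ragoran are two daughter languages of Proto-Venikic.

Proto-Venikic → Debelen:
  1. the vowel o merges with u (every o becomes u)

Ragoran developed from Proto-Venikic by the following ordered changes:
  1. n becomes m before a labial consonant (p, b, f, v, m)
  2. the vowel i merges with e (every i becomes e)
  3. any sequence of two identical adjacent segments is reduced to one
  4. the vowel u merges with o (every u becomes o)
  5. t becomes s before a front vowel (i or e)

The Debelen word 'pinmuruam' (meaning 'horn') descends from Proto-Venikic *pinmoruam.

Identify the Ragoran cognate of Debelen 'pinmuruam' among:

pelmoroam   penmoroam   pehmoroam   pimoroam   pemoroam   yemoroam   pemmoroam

pemoroam

Ragoran: start from *pinmoruam.
  rule 1 (nasal place assimilation): pinmoruam → pimmoruam
  rule 2 (vowel merger): pimmoruam → pemmoruam
  rule 3 (degemination): pemmoruam → pemoruam
  rule 4 (vowel merger): pemoruam → pemoroam
  rule 5: no change — pemoroam
  ⇒ Ragoran pemoroam
The other candidates each miss or misapply at least one Ragoran change.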